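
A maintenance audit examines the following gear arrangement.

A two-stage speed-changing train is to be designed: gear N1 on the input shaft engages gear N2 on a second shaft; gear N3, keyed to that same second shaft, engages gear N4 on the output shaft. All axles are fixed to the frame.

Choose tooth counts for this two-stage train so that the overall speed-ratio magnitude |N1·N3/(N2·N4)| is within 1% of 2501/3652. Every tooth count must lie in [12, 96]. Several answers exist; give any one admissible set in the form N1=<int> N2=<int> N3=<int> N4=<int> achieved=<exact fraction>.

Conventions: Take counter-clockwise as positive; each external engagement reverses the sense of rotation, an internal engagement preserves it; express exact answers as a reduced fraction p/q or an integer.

N1=41 N2=44 N3=61 N4=83 achieved=2501/3652

2-stage fixed-axis compound train for ratio 2501/3652
target = 2501/3652 in lowest terms: an exact hit needs N1·N3 = k·2501 and N2·N4 = k·3652 for one integer k, every count in [12, 96]; additionally prefer no 1:1 stage (N1 ≠ N2, N3 ≠ N4)
k = 1: N1·N3 = 2501 = 41·61, N2·N4 = 3652 = 44·83
achieved = 41·61/(44·83) = 2501/3652; |achieved − target| = 0 ≤ 2501/365200 ✓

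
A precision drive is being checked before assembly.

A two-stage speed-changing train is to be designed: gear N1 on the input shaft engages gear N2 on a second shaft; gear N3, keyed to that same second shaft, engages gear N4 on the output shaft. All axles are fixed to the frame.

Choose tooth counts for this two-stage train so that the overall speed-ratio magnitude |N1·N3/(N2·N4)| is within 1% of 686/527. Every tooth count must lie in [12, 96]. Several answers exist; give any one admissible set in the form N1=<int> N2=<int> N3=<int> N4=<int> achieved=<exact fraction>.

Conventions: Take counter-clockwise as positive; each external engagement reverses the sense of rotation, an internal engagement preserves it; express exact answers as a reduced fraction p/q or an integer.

topology: fixed-axis compound train — 2 stages, target 686/527
target = 686/527 in lowest terms: an exact hit needs N1·N3 = k·686 and N2·N4 = k·527 for one integer k, every count in [12, 96]; additionally prefer no 1:1 stage (N1 ≠ N2, N3 ≠ N4)
k = 1: N1·N3 = 686 = 14·49, N2·N4 = 527 = 17·31
achieved = 14·49/(17·31) = 686/527; |achieved − target| = 0 ≤ 343/26350 ✓

N1=14 N2=17 N3=49 N4=31 achieved=686/527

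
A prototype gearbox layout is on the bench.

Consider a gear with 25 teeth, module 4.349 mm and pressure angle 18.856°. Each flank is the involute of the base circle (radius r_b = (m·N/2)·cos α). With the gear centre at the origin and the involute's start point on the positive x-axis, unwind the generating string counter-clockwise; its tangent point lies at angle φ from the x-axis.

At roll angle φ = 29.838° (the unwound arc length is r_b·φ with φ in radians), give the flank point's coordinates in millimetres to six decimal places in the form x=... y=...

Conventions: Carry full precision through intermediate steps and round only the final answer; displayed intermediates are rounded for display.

x=57.955195 y=2.356891

single-mesh involute tooth geometry (25T wheel at module 4.349)
pitch radius r_p = m·N/2 = 4.349·25/2 = 54.362500
base radius r_b = r_p·cos α = 54.362500·cos 18.856° = 51.445073
roll angle φ = 29.838° = 0.52077134 rad
x = r_b·(cos φ + φ·sin φ) = 57.955195
y = r_b·(sin φ − φ·cos φ) = 2.356891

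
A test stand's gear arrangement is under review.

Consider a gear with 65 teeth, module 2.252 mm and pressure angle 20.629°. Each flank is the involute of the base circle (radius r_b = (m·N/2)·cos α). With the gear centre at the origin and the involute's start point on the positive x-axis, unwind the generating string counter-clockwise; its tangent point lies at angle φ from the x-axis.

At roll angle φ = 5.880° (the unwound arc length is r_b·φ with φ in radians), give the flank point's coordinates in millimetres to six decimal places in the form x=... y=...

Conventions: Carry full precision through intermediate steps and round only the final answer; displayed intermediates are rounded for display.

x=68.856910 y=0.024652

single-mesh involute tooth geometry (65T wheel at module 2.252)
pitch radius r_p = m·N/2 = 2.252·65/2 = 73.190000
base radius r_b = r_p·cos α = 73.190000·cos 20.629° = 68.497155
roll angle φ = 5.880° = 0.10262536 rad
x = r_b·(cos φ + φ·sin φ) = 68.856910
y = r_b·(sin φ − φ·cos φ) = 0.024652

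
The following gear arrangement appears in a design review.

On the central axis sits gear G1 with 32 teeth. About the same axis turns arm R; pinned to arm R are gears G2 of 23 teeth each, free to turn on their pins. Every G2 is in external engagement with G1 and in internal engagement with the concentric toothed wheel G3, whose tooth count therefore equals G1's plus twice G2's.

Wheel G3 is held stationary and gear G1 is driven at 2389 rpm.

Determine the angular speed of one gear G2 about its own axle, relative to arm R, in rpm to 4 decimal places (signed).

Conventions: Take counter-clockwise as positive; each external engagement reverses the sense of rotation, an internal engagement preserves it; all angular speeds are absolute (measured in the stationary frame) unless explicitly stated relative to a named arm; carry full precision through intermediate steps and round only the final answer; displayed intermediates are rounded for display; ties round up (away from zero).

-2356.8949 rpm

planetary set (32T centre, 23T on arm, 78T internal) — Willis relation
normalise by the input: solve with ω_sun = 1, then scale by 2389 rpm
ring teeth: 32 + 2·23 = 78
32(ω_sun−ω_arm) = −78(ω_ring−ω_arm),  ω_ring = 0, ω_sun = 1
32(1−ω_arm) = −78(0−ω_arm)  ⇒  110·ω_arm = 32  ⇒  ω_arm = 16/55
sun–planet mesh: 32·(1−16/55) = −23·(ω_p−ω_arm)  ⇒  ω_p−ω_arm = -1248/1265
scale: ω_p−ω_arm = -1248/1265 × 2389 rpm = -2356.8949 rpm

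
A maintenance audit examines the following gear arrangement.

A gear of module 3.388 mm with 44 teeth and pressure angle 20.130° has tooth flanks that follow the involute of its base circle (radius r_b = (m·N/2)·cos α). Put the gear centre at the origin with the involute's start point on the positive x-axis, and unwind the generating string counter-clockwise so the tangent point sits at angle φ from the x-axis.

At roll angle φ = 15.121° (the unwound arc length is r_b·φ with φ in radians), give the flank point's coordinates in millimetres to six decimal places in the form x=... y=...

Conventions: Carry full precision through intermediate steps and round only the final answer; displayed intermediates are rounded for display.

single-mesh involute tooth geometry (44T wheel at module 3.388)
pitch radius r_p = m·N/2 = 3.388·44/2 = 74.536000
base radius r_b = r_p·cos α = 74.536000·cos 20.130° = 69.982908
roll angle φ = 15.121° = 0.26391124 rad
x = r_b·(cos φ + φ·sin φ) = 72.377760
y = r_b·(sin φ − φ·cos φ) = 0.425811

x=72.377760 y=0.425811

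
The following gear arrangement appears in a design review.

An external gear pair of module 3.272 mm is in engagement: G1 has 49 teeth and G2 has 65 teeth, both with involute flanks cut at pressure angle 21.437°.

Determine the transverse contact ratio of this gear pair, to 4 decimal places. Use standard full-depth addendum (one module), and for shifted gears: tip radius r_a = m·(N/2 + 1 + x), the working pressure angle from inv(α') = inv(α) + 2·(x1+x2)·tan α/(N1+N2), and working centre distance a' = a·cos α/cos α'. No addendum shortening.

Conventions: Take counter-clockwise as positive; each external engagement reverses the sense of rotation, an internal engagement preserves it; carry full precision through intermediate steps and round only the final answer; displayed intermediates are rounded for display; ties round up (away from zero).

single-mesh involute tooth geometry (49T engaging 65T at module 3.272)
base radii: r_b1 = 74.618254, r_b2 = 98.983398
tip radii: r_a1 = 83.436000, r_a2 = 109.612000
no profile shift: α' = α, a' = a
action lengths: √(r_a1²−r_b1²) = 37.332054, √(r_a2²−r_b2²) = 47.085852
base pitch p_b = π·m·cos α = 9.568170
CR = (37.332054 + 47.085852 − 186.504000·sin 21.43700°)/9.568170 = 1.698842
contact ratio ≈ 1.6988

1.6988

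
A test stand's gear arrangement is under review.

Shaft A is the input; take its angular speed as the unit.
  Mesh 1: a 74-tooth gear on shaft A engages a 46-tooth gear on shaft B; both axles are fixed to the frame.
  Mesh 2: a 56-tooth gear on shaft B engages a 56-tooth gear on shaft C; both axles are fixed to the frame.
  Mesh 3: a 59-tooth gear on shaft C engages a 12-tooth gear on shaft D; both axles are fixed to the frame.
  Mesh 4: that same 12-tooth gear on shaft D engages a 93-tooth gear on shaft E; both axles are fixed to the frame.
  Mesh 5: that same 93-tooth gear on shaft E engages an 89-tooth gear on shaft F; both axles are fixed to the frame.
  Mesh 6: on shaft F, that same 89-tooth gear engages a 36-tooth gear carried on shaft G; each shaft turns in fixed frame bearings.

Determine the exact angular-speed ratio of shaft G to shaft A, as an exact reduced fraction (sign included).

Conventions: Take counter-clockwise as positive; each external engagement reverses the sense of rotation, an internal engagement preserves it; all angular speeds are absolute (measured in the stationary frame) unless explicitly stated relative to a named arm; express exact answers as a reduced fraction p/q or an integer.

class = fixed-axis compound train [6 meshes; 6 ratios multiply, 6 sense flips]
mesh 1 [74T→46T]: running ratio 37/23, sense −
mesh 2 [56T→56T]: running ratio 37/23, sense +
mesh 3 [59T→12T]: running ratio 2183/276, sense −
mesh 4 [12T→93T]: running ratio 2183/2139, sense +
mesh 5 [93T→89T]: running ratio 2183/2047, sense −
mesh 6 [89T→36T]: running ratio 2183/828, sense +
ω_out/ω_in = 2183/828

2183/828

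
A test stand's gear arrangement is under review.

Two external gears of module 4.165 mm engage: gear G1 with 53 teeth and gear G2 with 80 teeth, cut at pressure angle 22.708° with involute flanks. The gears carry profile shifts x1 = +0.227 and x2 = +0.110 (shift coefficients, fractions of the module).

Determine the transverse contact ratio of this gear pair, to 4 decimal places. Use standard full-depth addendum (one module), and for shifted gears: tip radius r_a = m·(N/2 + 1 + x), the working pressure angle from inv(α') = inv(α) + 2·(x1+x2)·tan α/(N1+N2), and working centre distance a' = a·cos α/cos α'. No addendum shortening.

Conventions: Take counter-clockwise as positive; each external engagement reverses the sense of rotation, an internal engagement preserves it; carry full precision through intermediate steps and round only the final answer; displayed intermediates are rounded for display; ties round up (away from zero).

1.6174

topology: single-mesh involute geometry — m = 4.165, 53T/80T pair
base radii: r_b1 = 101.816887, r_b2 = 153.685867
tip radii: r_a1 = 115.482955, r_a2 = 171.223150
inv(α') = inv(22.708°) + 2·(+0.227+0.110)·tan α/(53+80) = 0.02426445  ⇒  α' = 23.37943°
a' = a·cos α / cos α' = 276.9725·cos 22.708°/cos 23.37943° = 278.356636
action lengths: √(r_a1²−r_b1²) = 54.494352, √(r_a2²−r_b2²) = 75.485239
base pitch p_b = π·m·cos α = 12.070460
CR = (54.494352 + 75.485239 − 278.356636·sin 23.37943°)/12.070460 = 1.617382
contact ratio ≈ 1.6174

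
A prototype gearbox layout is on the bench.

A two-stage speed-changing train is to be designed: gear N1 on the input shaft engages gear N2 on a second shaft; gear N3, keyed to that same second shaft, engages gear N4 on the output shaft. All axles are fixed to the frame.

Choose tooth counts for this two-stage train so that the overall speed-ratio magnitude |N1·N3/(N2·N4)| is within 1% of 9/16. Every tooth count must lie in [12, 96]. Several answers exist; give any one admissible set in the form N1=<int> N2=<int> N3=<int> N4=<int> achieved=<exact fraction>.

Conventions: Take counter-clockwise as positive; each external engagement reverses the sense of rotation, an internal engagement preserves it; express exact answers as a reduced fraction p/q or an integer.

N1=12 N2=16 N3=12 N4=16 achieved=9/16

2-stage fixed-axis compound train for ratio 9/16
target = 9/16 in lowest terms: an exact hit needs N1·N3 = k·9 and N2·N4 = k·16 for one integer k, every count in [12, 96]; additionally prefer no 1:1 stage (N1 ≠ N2, N3 ≠ N4)
k = 1…15: no 1:1-free in-range split of k·9 and k·16 into factor pairs; take k = 16
k = 16: N1·N3 = 144 = 12·12, N2·N4 = 256 = 16·16
achieved = 12·12/(16·16) = 9/16; |achieved − target| = 0 ≤ 9/1600 ✓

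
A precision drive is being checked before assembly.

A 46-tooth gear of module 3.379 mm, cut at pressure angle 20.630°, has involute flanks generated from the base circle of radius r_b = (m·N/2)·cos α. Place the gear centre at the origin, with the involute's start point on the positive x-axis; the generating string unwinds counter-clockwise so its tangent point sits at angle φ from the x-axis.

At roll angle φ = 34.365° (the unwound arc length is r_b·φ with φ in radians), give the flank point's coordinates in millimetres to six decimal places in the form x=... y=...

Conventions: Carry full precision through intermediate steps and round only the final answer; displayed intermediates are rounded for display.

topology: single-mesh involute geometry — m = 3.379, N = 46
pitch radius r_p = m·N/2 = 3.379·46/2 = 77.717000
base radius r_b = r_p·cos α = 77.717000·cos 20.630° = 72.733412
roll angle φ = 34.365° = 0.59978240 rad
x = r_b·(cos φ + φ·sin φ) = 84.662662
y = r_b·(sin φ − φ·cos φ) = 5.045328

x=84.662662 y=5.045328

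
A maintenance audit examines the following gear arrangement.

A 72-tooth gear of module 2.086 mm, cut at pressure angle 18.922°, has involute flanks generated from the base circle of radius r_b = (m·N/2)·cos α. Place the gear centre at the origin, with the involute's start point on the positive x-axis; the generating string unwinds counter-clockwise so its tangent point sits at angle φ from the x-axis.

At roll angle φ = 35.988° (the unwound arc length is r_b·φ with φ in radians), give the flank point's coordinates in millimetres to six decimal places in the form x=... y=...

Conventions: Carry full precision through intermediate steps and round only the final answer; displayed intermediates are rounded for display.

x=83.698743 y=5.639524

topology: single-mesh involute geometry — m = 2.086, N = 72
pitch radius r_p = m·N/2 = 2.086·72/2 = 75.096000
base radius r_b = r_p·cos α = 75.096000·cos 18.922° = 71.037881
roll angle φ = 35.988° = 0.62810909 rad
x = r_b·(cos φ + φ·sin φ) = 83.698743
y = r_b·(sin φ − φ·cos φ) = 5.639524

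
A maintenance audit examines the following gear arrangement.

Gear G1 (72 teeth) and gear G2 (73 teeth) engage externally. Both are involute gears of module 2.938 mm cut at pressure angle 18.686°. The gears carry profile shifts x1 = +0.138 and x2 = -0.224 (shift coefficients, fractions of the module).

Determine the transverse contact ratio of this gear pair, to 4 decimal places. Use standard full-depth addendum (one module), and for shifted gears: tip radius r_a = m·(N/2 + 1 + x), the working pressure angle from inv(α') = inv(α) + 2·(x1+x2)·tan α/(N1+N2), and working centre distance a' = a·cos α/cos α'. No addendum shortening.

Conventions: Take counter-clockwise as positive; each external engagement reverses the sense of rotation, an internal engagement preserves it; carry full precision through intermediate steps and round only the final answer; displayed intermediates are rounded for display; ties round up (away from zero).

1.9078

topology: single-mesh involute geometry — m = 2.938, 72T/73T pair
base radii: r_b1 = 100.192820, r_b2 = 101.584387
tip radii: r_a1 = 109.111444, r_a2 = 109.516888
inv(α') = inv(18.686°) + 2·(+0.138-0.224)·tan α/(72+73) = 0.01167560  ⇒  α' = 18.48268°
a' = a·cos α / cos α' = 213.0050·cos 18.686°/cos 18.48268° = 212.751002
action lengths: √(r_a1²−r_b1²) = 43.205395, √(r_a2²−r_b2²) = 40.921402
base pitch p_b = π·m·cos α = 8.743473
CR = (43.205395 + 40.921402 − 212.751002·sin 18.48268°)/8.743473 = 1.907813
contact ratio ≈ 1.9078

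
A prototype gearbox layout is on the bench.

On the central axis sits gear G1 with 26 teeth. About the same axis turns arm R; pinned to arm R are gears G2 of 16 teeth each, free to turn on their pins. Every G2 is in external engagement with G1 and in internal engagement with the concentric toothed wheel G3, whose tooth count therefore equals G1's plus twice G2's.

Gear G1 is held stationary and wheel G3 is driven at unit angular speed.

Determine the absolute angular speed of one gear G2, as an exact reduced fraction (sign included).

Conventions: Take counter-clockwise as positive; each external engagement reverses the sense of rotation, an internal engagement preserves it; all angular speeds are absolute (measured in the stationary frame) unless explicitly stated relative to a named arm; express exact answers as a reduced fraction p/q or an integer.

29/16

class = planetary set [G3 = 26+2·16 = 58; Willis about the carrier]
ring teeth: 26 + 2·16 = 58
26(ω_sun−ω_arm) = −58(ω_ring−ω_arm),  ω_sun = 0, ω_ring = 1
26(0−ω_arm) = −58(1−ω_arm)  ⇒  84·ω_arm = 58  ⇒  ω_arm = 29/42
sun–planet mesh: 26·(0−29/42) = −16·(ω_p−ω_arm)  ⇒  ω_p−ω_arm = 377/336
ω_p = 29/42 + 377/336 = 29/16
exact speed ratio = 29/16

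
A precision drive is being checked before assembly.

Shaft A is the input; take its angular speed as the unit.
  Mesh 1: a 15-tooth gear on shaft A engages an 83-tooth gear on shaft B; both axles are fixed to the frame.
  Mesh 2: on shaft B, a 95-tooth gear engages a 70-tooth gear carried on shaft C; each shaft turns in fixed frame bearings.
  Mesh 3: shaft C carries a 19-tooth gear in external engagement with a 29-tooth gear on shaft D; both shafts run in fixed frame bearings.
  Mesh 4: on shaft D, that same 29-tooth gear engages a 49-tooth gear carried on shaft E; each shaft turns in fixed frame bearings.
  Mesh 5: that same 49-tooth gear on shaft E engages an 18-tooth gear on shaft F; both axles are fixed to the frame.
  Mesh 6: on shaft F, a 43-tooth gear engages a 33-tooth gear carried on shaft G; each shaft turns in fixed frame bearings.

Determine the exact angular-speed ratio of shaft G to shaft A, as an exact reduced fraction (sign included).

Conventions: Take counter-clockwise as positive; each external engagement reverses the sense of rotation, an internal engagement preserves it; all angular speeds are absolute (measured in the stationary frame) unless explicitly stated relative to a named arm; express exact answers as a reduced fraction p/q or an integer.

77615/230076

class = fixed-axis compound train [6 meshes; 6 ratios multiply, 6 sense flips]
mesh 1 [15T→83T]: running ratio 15/83, sense −
mesh 2 [95T→70T]: running ratio 285/1162, sense +
mesh 3 [19T→29T]: running ratio 5415/33698, sense −
mesh 4 [29T→49T]: running ratio 5415/56938, sense +
mesh 5 [49T→18T]: running ratio 1805/6972, sense −
mesh 6 [43T→33T]: running ratio 77615/230076, sense +
ω_out/ω_in = 77615/230076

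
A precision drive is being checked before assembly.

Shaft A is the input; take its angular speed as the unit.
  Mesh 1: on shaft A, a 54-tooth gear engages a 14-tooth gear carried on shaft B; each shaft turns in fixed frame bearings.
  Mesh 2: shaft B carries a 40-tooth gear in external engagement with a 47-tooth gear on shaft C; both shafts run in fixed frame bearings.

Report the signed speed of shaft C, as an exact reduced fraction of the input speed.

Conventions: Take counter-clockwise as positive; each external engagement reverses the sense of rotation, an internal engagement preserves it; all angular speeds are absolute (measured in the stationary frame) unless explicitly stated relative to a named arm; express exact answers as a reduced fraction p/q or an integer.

2-mesh fixed-axis compound train (all bearings frame-fixed)
mesh 1 [54T→14T]: |ω|/ω_in = 1×54/14 = 27/7, sense flips to −
mesh 2 [40T→47T]: |ω|/ω_in = (27/7)×40/47 = 1080/329, sense flips to +
signed output speed (× input speed) = 1080/329

1080/329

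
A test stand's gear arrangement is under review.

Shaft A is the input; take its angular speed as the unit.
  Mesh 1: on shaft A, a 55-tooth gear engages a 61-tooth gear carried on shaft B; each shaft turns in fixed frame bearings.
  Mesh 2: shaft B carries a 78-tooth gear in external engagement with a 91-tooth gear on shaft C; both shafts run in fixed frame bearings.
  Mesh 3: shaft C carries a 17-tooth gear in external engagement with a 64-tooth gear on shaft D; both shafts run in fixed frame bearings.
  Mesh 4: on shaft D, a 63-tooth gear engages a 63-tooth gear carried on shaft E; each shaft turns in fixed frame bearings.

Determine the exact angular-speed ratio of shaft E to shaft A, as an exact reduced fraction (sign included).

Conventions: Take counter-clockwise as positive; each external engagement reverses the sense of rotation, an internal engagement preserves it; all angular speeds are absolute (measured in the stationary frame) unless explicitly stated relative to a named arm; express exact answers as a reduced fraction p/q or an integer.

class = fixed-axis compound train [4 meshes; 4 ratios multiply, 4 sense flips]
mesh 1 [55T→61T]: running ratio 55/61, sense −
mesh 2 [78T→91T]: running ratio 330/427, sense +
mesh 3 [17T→64T]: running ratio 2805/13664, sense −
mesh 4 [63T→63T]: running ratio 2805/13664, sense +
ω_out/ω_in = 2805/13664

2805/13664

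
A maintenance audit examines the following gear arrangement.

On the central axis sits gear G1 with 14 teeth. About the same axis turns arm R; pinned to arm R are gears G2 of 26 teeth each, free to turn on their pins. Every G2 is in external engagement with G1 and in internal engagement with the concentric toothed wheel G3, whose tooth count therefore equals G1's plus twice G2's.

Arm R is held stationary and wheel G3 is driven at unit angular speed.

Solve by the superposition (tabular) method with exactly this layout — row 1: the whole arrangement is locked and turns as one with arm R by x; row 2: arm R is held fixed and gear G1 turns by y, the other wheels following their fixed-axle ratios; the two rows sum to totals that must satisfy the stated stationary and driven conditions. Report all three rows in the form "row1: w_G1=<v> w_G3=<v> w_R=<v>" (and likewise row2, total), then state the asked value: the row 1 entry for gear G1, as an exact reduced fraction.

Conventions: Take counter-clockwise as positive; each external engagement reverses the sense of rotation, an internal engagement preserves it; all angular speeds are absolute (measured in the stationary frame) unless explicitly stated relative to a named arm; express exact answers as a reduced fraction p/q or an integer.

topology: planetary set — G1 14T / G2 26T / G3 66T, arm = carrier (Willis)
row 1 — lock + rotate with arm: ω_sun = ω_ring = ω_arm = x
row 2: sun turns y, ring = −(14/66)·y, arm 0
boundary: total ω_arm = x = 0 and total ω_ring = x − (14/66)·y = 1  ⇒  y = -33/7, x = 0
row 2 ring = −(14/66)·(-33/7) = 1
totals (row 1 + row 2): sun 0 + (-33/7) = -33/7, ring 0 + 1 = 1, arm 0 + 0 = 0
asked cell (row1, sun) = 0

row1: w_G1=0 w_G3=0 w_R=0
row2: w_G1=-33/7 w_G3=1 w_R=0
total: w_G1=-33/7 w_G3=1 w_R=0
asked value: 0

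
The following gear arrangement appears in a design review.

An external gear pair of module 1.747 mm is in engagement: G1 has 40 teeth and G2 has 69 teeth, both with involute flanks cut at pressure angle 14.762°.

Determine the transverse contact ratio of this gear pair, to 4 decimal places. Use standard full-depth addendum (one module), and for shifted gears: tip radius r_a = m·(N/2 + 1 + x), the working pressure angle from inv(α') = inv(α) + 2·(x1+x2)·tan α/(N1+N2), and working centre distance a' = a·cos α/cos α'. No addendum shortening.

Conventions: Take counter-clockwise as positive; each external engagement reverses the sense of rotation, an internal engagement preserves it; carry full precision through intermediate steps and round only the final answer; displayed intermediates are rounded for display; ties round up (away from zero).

single-mesh involute tooth geometry (40T engaging 69T at module 1.747)
base radii: r_b1 = 33.786721, r_b2 = 58.282094
tip radii: r_a1 = 36.687000, r_a2 = 62.018500
no profile shift: α' = α, a' = a
action lengths: √(r_a1²−r_b1²) = 14.296623, √(r_a2²−r_b2²) = 21.201223
base pitch p_b = π·m·cos α = 5.307206
CR = (14.296623 + 21.201223 − 95.211500·sin 14.76200°)/5.307206 = 2.117410
contact ratio ≈ 2.1174

2.1174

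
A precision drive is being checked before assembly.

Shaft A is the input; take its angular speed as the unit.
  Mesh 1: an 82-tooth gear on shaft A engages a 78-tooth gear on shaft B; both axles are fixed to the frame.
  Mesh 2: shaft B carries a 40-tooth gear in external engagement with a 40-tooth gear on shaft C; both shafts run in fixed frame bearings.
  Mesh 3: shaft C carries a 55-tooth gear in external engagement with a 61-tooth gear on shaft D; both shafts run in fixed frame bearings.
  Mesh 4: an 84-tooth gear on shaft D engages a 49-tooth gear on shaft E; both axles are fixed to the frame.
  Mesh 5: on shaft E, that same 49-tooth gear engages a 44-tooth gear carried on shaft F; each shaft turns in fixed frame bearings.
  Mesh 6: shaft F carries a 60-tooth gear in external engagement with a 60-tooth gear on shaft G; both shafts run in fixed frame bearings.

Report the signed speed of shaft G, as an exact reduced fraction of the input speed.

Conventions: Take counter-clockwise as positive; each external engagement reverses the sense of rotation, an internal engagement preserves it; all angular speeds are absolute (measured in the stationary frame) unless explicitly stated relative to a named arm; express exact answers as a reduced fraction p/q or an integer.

6-mesh fixed-axis compound train (all bearings frame-fixed)
mesh 1 [82T→78T]: |ω|/ω_in = 1×82/78 = 41/39, sense flips to −
mesh 2 [40T→40T]: |ω|/ω_in = (41/39)×40/40 = 41/39, sense flips to +
mesh 3 [55T→61T]: |ω|/ω_in = (41/39)×55/61 = 2255/2379, sense flips to −
mesh 4 [84T→49T]: |ω|/ω_in = (2255/2379)×84/49 = 9020/5551, sense flips to +
mesh 5 [49T→44T]: |ω|/ω_in = (9020/5551)×49/44 = 1435/793, sense flips to −
mesh 6 [60T→60T]: |ω|/ω_in = (1435/793)×60/60 = 1435/793, sense flips to +
signed output speed (× input speed) = 1435/793

1435/793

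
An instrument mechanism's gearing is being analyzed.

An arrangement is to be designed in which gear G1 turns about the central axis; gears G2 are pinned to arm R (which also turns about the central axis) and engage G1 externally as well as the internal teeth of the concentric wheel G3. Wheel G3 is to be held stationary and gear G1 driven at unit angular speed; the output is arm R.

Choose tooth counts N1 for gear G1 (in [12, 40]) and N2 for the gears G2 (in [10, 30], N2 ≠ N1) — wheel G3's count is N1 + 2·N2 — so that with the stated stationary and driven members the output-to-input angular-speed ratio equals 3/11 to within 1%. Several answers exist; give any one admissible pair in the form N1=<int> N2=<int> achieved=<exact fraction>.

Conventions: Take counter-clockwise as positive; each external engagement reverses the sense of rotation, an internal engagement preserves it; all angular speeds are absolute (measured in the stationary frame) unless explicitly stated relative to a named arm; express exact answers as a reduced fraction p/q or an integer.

N1=12 N2=10 achieved=3/11

class = planetary set [ratio 3/11 wanted; Willis about the carrier]
Willis with ω_ring = 0: ω_arm/ω_sun = N1/(N1+N3); set equal to 3/11  ⇒  N3/N1 = 1/(3/11) − 1 = 8/3
N3 = N1 + 2·N2  ⇒  N2/N1 = (N3/N1 − 1)/2 = (8/3 − 1)/2 = 5/6
smallest multiple with N1 ≥ 12 and N2 ≥ 10: k = 2  ⇒  N1 = 2·6 = 12, N2 = 2·5 = 10 (N1 ≤ 40, N2 ≤ 30, N2 ≠ N1 ✓), N3 = 12 + 2·10 = 32
check: N1/(N1+N3) with N1 = 12, N3 = 32 gives 3/11; |achieved − target| = 0 ≤ 3/1100 ✓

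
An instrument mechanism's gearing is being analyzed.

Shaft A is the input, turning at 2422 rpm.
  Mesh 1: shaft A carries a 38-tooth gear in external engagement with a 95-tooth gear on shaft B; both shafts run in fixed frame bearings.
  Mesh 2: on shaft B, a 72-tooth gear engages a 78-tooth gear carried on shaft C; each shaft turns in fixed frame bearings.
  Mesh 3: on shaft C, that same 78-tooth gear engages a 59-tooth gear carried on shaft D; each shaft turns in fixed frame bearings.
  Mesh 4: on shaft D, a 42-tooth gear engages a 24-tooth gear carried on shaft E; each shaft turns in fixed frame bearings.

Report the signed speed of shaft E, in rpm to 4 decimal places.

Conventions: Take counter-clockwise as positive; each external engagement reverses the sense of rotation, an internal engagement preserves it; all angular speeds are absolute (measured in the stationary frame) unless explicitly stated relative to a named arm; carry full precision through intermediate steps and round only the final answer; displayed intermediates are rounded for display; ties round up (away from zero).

recognized (5 fixed axles, 4 meshes): fixed-axis compound train
mesh 1 [38T→95T]: ω = 2422.0000×38/95 = 968.8000 rpm, sense flips to −
mesh 2 [72T→78T]: ω = 968.8000×72/78 = 894.2769 rpm, sense flips to +
mesh 3 [78T→59T]: ω = 894.2769×78/59 = 1182.2644 rpm, sense flips to −
mesh 4 [42T→24T]: ω = 1182.2644×42/24 = 2068.9627 rpm, sense flips to +
signed output speed = +2068.9627 rpm

+2068.9627 rpm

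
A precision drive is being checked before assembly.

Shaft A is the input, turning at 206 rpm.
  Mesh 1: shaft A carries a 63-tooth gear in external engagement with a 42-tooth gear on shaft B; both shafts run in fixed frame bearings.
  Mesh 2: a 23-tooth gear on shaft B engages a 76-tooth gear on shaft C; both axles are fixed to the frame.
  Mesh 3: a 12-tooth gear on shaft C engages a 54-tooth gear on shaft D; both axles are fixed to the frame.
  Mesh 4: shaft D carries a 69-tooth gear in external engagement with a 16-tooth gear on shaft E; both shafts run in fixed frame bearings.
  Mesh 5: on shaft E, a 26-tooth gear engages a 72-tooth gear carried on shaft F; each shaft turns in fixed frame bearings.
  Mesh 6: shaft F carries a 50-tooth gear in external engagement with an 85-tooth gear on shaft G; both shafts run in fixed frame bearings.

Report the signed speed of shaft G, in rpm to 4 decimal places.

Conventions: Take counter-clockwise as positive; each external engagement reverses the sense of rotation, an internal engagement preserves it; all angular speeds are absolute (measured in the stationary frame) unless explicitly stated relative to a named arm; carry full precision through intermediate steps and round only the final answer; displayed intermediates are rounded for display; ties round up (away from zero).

+19.0362 rpm

recognized (7 fixed axles, 6 meshes): fixed-axis compound train
mesh 1 [63T→42T]: ω = 206.0000×63/42 = 309.0000 rpm, sense flips to −
mesh 2 [23T→76T]: ω = 309.0000×23/76 = 93.5132 rpm, sense flips to +
mesh 3 [12T→54T]: ω = 93.5132×12/54 = 20.7807 rpm, sense flips to −
mesh 4 [69T→16T]: ω = 20.7807×69/16 = 89.6168 rpm, sense flips to +
mesh 5 [26T→72T]: ω = 89.6168×26/72 = 32.3616 rpm, sense flips to −
mesh 6 [50T→85T]: ω = 32.3616×50/85 = 19.0362 rpm, sense flips to +
signed output speed = +19.0362 rpm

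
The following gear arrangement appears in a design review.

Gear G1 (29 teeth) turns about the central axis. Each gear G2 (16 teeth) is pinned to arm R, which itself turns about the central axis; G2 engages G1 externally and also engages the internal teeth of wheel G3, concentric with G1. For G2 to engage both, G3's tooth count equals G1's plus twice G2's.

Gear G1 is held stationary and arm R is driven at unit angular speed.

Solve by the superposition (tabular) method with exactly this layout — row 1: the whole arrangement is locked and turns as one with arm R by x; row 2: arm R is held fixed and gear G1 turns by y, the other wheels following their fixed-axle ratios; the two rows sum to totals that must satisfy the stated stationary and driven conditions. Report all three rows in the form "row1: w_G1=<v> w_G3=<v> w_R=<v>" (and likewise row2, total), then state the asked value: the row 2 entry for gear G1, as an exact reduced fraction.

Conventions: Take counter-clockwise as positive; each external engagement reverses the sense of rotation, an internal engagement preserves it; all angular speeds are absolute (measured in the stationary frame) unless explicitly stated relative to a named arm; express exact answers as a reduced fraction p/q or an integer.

row1: w_G1=1 w_G3=1 w_R=1
row2: w_G1=-1 w_G3=29/61 w_R=0
total: w_G1=0 w_G3=90/61 w_R=1
asked value: -1

topology: planetary set — G1 29T / G2 16T / G3 61T, arm = carrier (Willis)
superposition row 1 [locked train]: every member turns x
row 2 — arm fixed, fixed-axis ratios: sun y, ring −(29/61)·y, arm 0
boundary: total ω_sun = x + y = 0 and total ω_arm = x = 1  ⇒  y = -1, x = 1
row 2 ring = −(29/61)·(-1) = 29/61
totals (row 1 + row 2): sun 1 + (-1) = 0, ring 1 + 29/61 = 90/61, arm 1 + 0 = 1
asked cell (row2, sun) = -1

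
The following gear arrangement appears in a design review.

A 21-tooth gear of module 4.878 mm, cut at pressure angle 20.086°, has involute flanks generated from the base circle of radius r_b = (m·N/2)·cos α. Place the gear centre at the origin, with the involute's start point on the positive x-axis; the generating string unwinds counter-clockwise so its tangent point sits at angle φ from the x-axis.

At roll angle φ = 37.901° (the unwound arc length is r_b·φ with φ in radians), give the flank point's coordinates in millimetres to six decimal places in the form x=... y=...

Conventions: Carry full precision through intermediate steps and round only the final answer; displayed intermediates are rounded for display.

topology: single-mesh involute geometry — m = 4.878, N = 21
pitch radius r_p = m·N/2 = 4.878·21/2 = 51.219000
base radius r_b = r_p·cos α = 51.219000·cos 20.086° = 48.103768
roll angle φ = 37.901° = 0.66149724 rad
x = r_b·(cos φ + φ·sin φ) = 57.504708
y = r_b·(sin φ − φ·cos φ) = 4.441379

x=57.504708 y=4.441379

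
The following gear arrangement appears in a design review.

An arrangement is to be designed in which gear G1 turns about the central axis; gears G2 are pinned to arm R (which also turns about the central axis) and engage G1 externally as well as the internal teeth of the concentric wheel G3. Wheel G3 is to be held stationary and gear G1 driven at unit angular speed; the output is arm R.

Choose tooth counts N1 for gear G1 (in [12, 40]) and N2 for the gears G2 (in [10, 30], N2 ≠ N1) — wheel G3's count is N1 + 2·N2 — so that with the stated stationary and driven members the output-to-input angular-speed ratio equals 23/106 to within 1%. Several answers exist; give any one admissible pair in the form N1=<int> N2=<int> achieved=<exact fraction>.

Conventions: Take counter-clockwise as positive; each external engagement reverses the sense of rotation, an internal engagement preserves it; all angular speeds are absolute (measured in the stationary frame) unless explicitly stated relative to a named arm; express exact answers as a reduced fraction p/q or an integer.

N1=23 N2=30 achieved=23/106

class = planetary set [ratio 23/106 wanted; Willis about the carrier]
Willis with ω_ring = 0: ω_arm/ω_sun = N1/(N1+N3); set equal to 23/106  ⇒  N3/N1 = 1/(23/106) − 1 = 83/23
N3 = N1 + 2·N2  ⇒  N2/N1 = (N3/N1 − 1)/2 = (83/23 − 1)/2 = 30/23
smallest multiple with N1 ≥ 12 and N2 ≥ 10: k = 1  ⇒  N1 = 1·23 = 23, N2 = 1·30 = 30 (N1 ≤ 40, N2 ≤ 30, N2 ≠ N1 ✓), N3 = 23 + 2·30 = 83
check: N1/(N1+N3) with N1 = 23, N3 = 83 gives 23/106; |achieved − target| = 0 ≤ 23/10600 ✓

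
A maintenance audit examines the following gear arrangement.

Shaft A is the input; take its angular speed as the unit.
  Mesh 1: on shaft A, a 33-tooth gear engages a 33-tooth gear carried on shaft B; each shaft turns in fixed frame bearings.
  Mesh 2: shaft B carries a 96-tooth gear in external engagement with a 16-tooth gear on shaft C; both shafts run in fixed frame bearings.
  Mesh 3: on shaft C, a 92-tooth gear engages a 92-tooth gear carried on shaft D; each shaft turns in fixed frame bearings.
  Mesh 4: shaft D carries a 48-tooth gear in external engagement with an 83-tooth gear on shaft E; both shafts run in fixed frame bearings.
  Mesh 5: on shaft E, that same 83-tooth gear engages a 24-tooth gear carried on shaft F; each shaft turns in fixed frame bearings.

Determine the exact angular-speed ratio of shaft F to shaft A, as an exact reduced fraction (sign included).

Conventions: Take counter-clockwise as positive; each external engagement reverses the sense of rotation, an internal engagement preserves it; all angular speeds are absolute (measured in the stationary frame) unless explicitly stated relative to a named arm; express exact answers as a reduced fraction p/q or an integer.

-12

class = fixed-axis compound train [5 meshes; 5 ratios multiply, 5 sense flips]
mesh 1 [33T→33T]: running ratio 1, sense −
mesh 2 [96T→16T]: running ratio 6, sense +
mesh 3 [92T→92T]: running ratio 6, sense −
mesh 4 [48T→83T]: running ratio 288/83, sense +
mesh 5 [83T→24T]: running ratio 12, sense −
ω_out/ω_in = -12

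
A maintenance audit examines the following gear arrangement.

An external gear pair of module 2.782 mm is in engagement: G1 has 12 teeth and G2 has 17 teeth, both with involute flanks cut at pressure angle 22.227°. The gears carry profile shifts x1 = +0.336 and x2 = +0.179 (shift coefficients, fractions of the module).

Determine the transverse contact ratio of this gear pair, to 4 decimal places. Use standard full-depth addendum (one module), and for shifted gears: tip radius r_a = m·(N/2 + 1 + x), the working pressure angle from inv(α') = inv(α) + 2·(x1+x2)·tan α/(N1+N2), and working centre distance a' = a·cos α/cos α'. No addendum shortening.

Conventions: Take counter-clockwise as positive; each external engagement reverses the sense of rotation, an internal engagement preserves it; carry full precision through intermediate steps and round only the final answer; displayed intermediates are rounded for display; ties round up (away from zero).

single-mesh involute tooth geometry (12T engaging 17T at module 2.782)
base radii: r_b1 = 15.451658, r_b2 = 21.889849
tip radii: r_a1 = 20.408752, r_a2 = 26.926978
inv(α') = inv(22.227°) + 2·(+0.336+0.179)·tan α/(12+17) = 0.03522178  ⇒  α' = 26.30295°
a' = a·cos α / cos α' = 40.3390·cos 22.227°/cos 26.30295° = 41.654237
action lengths: √(r_a1²−r_b1²) = 13.332795, √(r_a2²−r_b2²) = 15.681092
base pitch p_b = π·m·cos α = 8.090469
CR = (13.332795 + 15.681092 − 41.654237·sin 26.30295°)/8.090469 = 1.304766
contact ratio ≈ 1.3048

1.3048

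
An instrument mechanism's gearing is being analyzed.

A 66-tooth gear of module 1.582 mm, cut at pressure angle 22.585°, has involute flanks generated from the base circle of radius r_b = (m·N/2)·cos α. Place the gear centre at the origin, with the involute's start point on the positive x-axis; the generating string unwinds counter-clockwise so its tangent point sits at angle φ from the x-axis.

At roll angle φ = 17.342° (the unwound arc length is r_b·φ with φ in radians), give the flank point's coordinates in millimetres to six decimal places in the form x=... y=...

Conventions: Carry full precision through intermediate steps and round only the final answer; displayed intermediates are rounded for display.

recognized (one wheel, involute flank): single-mesh tooth geometry, m = 1.582, N = 66
pitch radius r_p = m·N/2 = 1.582·66/2 = 52.206000
base radius r_b = r_p·cos α = 52.206000·cos 22.585° = 48.202363
roll angle φ = 17.342° = 0.30267500 rad
x = r_b·(cos φ + φ·sin φ) = 50.360012
y = r_b·(sin φ − φ·cos φ) = 0.441462

x=50.360012 y=0.441462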